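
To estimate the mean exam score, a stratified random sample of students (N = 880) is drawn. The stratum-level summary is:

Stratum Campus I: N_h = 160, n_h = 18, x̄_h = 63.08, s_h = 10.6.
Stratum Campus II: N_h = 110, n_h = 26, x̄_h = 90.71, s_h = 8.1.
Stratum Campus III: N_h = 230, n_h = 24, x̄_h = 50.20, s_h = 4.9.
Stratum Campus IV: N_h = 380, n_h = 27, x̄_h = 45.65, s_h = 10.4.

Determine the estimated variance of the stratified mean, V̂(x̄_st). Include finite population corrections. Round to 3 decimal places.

V̂(x̄_st) ≈ 0.968

V̂(x̄_st) = Σ W_h² (1 − n_h/N_h) s_h²/n_h, with W_h = N_h/N and N = 880:
  stratum Campus I: (160/880)²·(1 − 18/160)·10.6²/18 = 0.18314
  stratum Campus II: (110/880)²·(1 − 26/110)·8.1²/26 = 0.0301095
  stratum Campus III: (230/880)²·(1 − 24/230)·4.9²/24 = 0.0612083
  stratum Campus IV: (380/880)²·(1 − 27/380)·10.4²/27 = 0.693898
V̂(x̄_st) = 0.968356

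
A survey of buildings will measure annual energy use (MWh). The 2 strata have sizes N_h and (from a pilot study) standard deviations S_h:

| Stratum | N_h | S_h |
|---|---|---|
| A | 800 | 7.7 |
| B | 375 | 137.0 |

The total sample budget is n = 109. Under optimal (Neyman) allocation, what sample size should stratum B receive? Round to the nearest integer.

Neyman allocation: n_h = n · N_h S_h / Σ N_i S_i, with n = 109.
  stratum A: N_h·S_h = 800·7.7 = 6160.00
  stratum B: N_h·S_h = 375·137.0 = 51375.00
Σ N_h S_h = 57535.00
n for stratum B = 109·51375.00/57535.00 = 97.330 → 97

97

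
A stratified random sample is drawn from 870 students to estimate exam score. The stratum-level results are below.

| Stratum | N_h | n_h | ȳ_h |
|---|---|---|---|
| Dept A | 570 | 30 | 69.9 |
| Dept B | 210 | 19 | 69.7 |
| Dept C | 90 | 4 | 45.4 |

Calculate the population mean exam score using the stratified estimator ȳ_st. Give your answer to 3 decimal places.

N = Σ N_h = 870. Stratum weights W_h = N_h/N.
ȳ_st = (570·69.9 + 210·69.7 + 90·45.4) / 870 = 67.31724

ȳ_st ≈ 67.317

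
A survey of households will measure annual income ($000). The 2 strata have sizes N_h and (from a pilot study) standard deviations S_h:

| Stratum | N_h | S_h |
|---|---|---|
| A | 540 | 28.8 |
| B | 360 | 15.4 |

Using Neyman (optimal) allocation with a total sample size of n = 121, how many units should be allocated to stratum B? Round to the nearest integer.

Neyman allocation: n_h = n · N_h S_h / Σ N_i S_i, with n = 121.
  stratum A: N_h·S_h = 540·28.8 = 15552.00
  stratum B: N_h·S_h = 360·15.4 = 5544.00
Σ N_h S_h = 21096.00
n for stratum B = 121·5544.00/21096.00 = 31.799 → 32

32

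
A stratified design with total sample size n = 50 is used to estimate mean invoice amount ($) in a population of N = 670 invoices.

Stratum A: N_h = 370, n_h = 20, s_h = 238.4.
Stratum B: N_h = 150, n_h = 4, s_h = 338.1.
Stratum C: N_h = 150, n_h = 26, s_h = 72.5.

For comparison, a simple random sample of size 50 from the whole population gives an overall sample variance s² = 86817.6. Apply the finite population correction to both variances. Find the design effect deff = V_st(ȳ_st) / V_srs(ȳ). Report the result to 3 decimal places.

deff ≈ 1.383

V̂(ȳ_st) = Σ W_h² (1 − n_h/N_h) s_h²/n_h, with W_h = N_h/N and N = 670:
  stratum A: (370/670)²·(1 − 20/370)·238.4²/20 = 819.79
  stratum B: (150/670)²·(1 − 4/150)·338.1²/4 = 1394.2
  stratum C: (150/670)²·(1 − 26/150)·72.5²/26 = 8.37657
V_st = 2222.37
V_srs = (1 − 50/670)·86817.6/50 = 1606.77
deff = V_st / V_srs = 2222.37/1606.77 = 1.3831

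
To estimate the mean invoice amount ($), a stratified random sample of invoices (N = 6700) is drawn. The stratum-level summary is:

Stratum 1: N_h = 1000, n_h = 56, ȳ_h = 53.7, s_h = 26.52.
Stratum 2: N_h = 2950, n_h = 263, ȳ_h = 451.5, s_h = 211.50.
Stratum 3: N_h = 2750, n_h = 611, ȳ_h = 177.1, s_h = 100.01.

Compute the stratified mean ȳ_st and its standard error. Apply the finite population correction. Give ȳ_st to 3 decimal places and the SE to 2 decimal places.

ȳ_st ≈ 279.500, SE ≈ 5.70

ȳ_st = Σ W_h ȳ_h = (1000·53.7 + 2950·451.5 + 2750·177.1)/6700 = 279.50000
V̂(ȳ_st) = Σ W_h² (1 − n_h/N_h) s_h²/n_h, with W_h = N_h/N and N = 6700:
  stratum 1: (1000/6700)²·(1 − 56/1000)·26.52²/56 = 0.264108
  stratum 2: (2950/6700)²·(1 − 263/2950)·211.50²/263 = 30.0334
  stratum 3: (2750/6700)²·(1 − 611/2750)·100.01²/611 = 2.14506
V̂(ȳ_st) = 32.4426
SE(ȳ_st) = √32.4426 = 5.69584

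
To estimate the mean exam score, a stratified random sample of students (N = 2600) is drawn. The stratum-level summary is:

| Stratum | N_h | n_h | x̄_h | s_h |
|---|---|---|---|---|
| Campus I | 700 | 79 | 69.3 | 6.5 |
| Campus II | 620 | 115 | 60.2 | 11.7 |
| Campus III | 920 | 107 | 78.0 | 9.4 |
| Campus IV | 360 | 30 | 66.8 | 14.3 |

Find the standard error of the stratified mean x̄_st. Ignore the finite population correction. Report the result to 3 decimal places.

SE(x̄_st) ≈ 0.584

V̂(x̄_st) = Σ W_h² s_h²/n_h, with W_h = N_h/N and N = 2600:
  stratum Campus I: (700/2600)²·6.5²/79 = 0.0387658
  stratum Campus II: (620/2600)²·11.7²/115 = 0.0676878
  stratum Campus III: (920/2600)²·9.4²/107 = 0.103395
  stratum Campus IV: (360/2600)²·14.3²/30 = 0.13068
V̂(x̄_st) = 0.340529
SE(x̄_st) = √0.340529 = 0.583549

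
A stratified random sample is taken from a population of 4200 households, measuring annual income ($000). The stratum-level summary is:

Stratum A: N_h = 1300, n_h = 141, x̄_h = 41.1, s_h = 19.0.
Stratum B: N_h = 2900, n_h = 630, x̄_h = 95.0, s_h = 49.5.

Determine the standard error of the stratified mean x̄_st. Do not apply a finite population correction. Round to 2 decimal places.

V̂(x̄_st) = Σ W_h² s_h²/n_h, with W_h = N_h/N and N = 4200:
  stratum A: (1300/4200)²·19.0²/141 = 0.245288
  stratum B: (2900/4200)²·49.5²/630 = 1.85425
V̂(x̄_st) = 2.09953
SE(x̄_st) = √2.09953 = 1.44898

SE(x̄_st) ≈ 1.45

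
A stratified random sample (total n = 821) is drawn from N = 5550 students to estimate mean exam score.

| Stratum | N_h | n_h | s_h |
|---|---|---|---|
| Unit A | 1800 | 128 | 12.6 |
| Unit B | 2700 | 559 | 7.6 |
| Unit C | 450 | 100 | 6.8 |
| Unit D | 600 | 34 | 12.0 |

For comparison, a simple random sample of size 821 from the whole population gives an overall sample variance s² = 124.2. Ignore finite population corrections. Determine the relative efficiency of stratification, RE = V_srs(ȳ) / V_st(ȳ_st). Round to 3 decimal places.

V̂(ȳ_st) = Σ W_h² s_h²/n_h, with W_h = N_h/N and N = 5550:
  stratum Unit A: (1800/5550)²·12.6²/128 = 0.130464
  stratum Unit B: (2700/5550)²·7.6²/559 = 0.0244544
  stratum Unit C: (450/5550)²·6.8²/100 = 0.00303988
  stratum Unit D: (600/5550)²·12.0²/34 = 0.0494994
V_st = 0.207458
V_srs = s²/n = 124.2/821 = 0.151279
Relative efficiency = V_srs / V_st = 0.151279/0.207458 = 0.7292

RE ≈ 0.729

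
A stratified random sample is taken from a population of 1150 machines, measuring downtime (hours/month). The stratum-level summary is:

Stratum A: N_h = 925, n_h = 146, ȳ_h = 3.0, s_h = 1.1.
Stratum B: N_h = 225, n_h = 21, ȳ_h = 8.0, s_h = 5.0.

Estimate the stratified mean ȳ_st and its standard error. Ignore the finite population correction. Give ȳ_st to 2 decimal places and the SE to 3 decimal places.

ȳ_st ≈ 3.98, SE ≈ 0.226

ȳ_st = Σ W_h ȳ_h = (925·3.0 + 225·8.0)/1150 = 3.97826
V̂(ȳ_st) = Σ W_h² s_h²/n_h, with W_h = N_h/N and N = 1150:
  stratum A: (925/1150)²·1.1²/146 = 0.00536192
  stratum B: (225/1150)²·5.0²/21 = 0.0455712
V̂(ȳ_st) = 0.0509331
SE(ȳ_st) = √0.0509331 = 0.225684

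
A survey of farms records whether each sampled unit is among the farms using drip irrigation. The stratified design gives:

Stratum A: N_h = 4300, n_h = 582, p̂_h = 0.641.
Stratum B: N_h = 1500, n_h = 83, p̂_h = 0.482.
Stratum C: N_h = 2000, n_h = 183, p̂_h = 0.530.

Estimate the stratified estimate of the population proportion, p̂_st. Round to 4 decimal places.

N = 7800; stratum weights W_h = N_h/N.
p̂_st = Σ W_h p̂_h = (4300·0.641 + 1500·0.482 + 2000·0.530)/7800 = 0.58196

p̂_st ≈ 0.5820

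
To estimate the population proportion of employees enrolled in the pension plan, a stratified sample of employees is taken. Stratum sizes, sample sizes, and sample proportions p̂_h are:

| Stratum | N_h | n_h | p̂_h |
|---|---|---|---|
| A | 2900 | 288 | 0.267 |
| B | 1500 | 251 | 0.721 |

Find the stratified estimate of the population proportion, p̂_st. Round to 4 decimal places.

p̂_st ≈ 0.4218

N = 4400; stratum weights W_h = N_h/N.
p̂_st = Σ W_h p̂_h = (2900·0.267 + 1500·0.721)/4400 = 0.42177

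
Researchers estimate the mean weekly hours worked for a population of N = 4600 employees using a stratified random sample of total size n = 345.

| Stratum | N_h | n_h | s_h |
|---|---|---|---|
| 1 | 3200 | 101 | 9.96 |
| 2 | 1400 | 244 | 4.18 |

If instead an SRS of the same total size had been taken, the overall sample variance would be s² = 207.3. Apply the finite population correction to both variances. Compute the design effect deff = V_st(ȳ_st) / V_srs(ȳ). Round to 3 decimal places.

V̂(ȳ_st) = Σ W_h² (1 − n_h/N_h) s_h²/n_h, with W_h = N_h/N and N = 4600:
  stratum 1: (3200/4600)²·(1 − 101/3200)·9.96²/101 = 0.460313
  stratum 2: (1400/4600)²·(1 − 244/1400)·4.18²/244 = 0.00547688
V_st = 0.46579
V_srs = (1 − 345/4600)·207.3/345 = 0.555804
deff = V_st / V_srs = 0.46579/0.555804 = 0.8380

deff ≈ 0.838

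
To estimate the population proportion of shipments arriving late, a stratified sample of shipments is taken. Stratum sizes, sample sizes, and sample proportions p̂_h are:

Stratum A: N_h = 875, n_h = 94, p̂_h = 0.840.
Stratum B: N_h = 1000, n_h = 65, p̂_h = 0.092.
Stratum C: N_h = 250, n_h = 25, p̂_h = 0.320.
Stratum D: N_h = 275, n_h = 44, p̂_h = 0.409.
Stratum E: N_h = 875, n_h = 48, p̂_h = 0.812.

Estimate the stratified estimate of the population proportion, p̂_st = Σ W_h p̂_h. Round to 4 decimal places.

N = 3275; stratum weights W_h = N_h/N.
p̂_st = Σ W_h p̂_h = (875·0.840 + 1000·0.092 + 250·0.320 + 275·0.409 + 875·0.812)/3275 = 0.52824

p̂_st ≈ 0.5282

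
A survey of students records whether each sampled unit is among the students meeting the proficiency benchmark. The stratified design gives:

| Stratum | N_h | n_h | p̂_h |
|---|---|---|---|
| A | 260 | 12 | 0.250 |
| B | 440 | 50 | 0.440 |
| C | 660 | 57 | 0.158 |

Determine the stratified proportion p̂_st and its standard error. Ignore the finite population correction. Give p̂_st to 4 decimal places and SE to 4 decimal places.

p̂_st ≈ 0.2668, SE ≈ 0.0413

N = 1360; stratum weights W_h = N_h/N.
p̂_st = Σ W_h p̂_h = (260·0.250 + 440·0.440 + 660·0.158)/1360 = 0.26682
V̂(p̂_st) = Σ W_h² p̂_h(1−p̂_h)/(n_h−1):
  stratum A: (260/1360)²·0.250·0.750/11 = 0.000622985
  stratum B: (440/1360)²·0.440·0.560/49 = 0.000526347
  stratum C: (660/1360)²·0.158·0.842/56 = 0.000559489
V̂(p̂_st) = 0.00170882; SE = √V̂ = 0.0413379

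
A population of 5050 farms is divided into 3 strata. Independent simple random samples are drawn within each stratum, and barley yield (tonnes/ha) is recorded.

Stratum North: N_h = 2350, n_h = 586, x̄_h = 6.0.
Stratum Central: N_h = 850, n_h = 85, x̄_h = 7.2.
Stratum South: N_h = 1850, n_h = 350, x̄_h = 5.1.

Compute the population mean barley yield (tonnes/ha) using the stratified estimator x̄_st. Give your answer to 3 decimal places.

x̄_st ≈ 5.872

N = Σ N_h = 5050. Stratum weights W_h = N_h/N.
x̄_st = (2350·6.0 + 850·7.2 + 1850·5.1) / 5050 = 5.87228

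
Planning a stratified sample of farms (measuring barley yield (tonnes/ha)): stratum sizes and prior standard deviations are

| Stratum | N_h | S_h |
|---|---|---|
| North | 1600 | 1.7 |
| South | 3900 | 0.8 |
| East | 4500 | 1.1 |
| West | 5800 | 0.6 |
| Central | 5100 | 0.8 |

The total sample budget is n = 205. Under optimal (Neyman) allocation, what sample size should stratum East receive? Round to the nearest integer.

55

Neyman allocation: n_h = n · N_h S_h / Σ N_i S_i, with n = 205.
  stratum North: N_h·S_h = 1600·1.7 = 2720.00
  stratum South: N_h·S_h = 3900·0.8 = 3120.00
  stratum East: N_h·S_h = 4500·1.1 = 4950.00
  stratum West: N_h·S_h = 5800·0.6 = 3480.00
  stratum Central: N_h·S_h = 5100·0.8 = 4080.00
Σ N_h S_h = 18350.00
n for stratum East = 205·4950.00/18350.00 = 55.300 → 55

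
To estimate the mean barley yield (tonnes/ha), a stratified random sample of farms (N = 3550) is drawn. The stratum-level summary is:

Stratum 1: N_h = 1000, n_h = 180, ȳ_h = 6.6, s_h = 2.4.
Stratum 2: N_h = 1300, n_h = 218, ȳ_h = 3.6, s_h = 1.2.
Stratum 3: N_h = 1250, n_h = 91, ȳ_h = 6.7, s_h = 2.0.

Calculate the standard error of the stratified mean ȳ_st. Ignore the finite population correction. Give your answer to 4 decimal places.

V̂(ȳ_st) = Σ W_h² s_h²/n_h, with W_h = N_h/N and N = 3550:
  stratum 1: (1000/3550)²·2.4²/180 = 0.00253918
  stratum 2: (1300/3550)²·1.2²/218 = 0.000885801
  stratum 3: (1250/3550)²·2.0²/91 = 0.00544982
V̂(ȳ_st) = 0.0088748
SE(ȳ_st) = √0.0088748 = 0.0942061

SE(ȳ_st) ≈ 0.0942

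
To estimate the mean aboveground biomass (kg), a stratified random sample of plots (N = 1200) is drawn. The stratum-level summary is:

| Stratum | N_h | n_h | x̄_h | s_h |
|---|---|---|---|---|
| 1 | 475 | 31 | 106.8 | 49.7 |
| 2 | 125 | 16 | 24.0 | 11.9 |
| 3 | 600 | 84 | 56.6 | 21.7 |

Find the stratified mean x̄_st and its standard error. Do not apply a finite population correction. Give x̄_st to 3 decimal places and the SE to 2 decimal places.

x̄_st ≈ 73.075, SE ≈ 3.74

x̄_st = Σ W_h x̄_h = (475·106.8 + 125·24.0 + 600·56.6)/1200 = 73.07500
V̂(x̄_st) = Σ W_h² s_h²/n_h, with W_h = N_h/N and N = 1200:
  stratum 1: (475/1200)²·49.7²/31 = 12.4846
  stratum 2: (125/1200)²·11.9²/16 = 0.0960354
  stratum 3: (600/1200)²·21.7²/84 = 1.40146
V̂(x̄_st) = 13.9821
SE(x̄_st) = √13.9821 = 3.73927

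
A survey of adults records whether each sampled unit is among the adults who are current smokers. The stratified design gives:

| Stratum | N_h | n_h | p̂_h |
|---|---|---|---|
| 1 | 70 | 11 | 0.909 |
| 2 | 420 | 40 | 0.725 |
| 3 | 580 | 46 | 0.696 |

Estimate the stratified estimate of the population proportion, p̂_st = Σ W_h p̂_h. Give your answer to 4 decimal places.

N = 1070; stratum weights W_h = N_h/N.
p̂_st = Σ W_h p̂_h = (70·0.909 + 420·0.725 + 580·0.696)/1070 = 0.72132

p̂_st ≈ 0.7213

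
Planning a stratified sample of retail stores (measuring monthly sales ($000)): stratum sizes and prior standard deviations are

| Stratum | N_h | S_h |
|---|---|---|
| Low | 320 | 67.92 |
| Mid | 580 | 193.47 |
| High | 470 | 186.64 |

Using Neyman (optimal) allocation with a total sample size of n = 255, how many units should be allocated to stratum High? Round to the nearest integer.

Neyman allocation: n_h = n · N_h S_h / Σ N_i S_i, with n = 255.
  stratum Low: N_h·S_h = 320·67.92 = 21734.40
  stratum Mid: N_h·S_h = 580·193.47 = 112212.60
  stratum High: N_h·S_h = 470·186.64 = 87720.80
Σ N_h S_h = 221667.80
n for stratum High = 255·87720.80/221667.80 = 100.911 → 101

101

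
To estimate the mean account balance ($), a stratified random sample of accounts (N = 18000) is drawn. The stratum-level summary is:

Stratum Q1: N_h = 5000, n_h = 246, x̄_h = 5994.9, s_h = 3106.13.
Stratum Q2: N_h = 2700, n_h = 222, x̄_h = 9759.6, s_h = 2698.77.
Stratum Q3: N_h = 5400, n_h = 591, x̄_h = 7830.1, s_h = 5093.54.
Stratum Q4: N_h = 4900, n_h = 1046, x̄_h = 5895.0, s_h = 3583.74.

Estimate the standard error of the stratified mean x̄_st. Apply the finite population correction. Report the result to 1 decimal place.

V̂(x̄_st) = Σ W_h² (1 − n_h/N_h) s_h²/n_h, with W_h = N_h/N and N = 18000:
  stratum Q1: (5000/18000)²·(1 − 246/5000)·3106.13²/246 = 2877.32
  stratum Q2: (2700/18000)²·(1 − 222/2700)·2698.77²/222 = 677.484
  stratum Q3: (5400/18000)²·(1 − 591/5400)·5093.54²/591 = 3518.48
  stratum Q4: (4900/18000)²·(1 − 1046/4900)·3583.74²/1046 = 715.656
V̂(x̄_st) = 7788.94
SE(x̄_st) = √7788.94 = 88.255

SE(x̄_st) ≈ 88.3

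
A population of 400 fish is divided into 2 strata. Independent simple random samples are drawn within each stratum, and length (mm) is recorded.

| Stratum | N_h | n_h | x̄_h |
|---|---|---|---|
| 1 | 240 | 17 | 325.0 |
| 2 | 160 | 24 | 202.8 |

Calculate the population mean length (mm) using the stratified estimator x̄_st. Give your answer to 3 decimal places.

N = Σ N_h = 400. Stratum weights W_h = N_h/N.
x̄_st = (240·325.0 + 160·202.8) / 400 = 276.12000

x̄_st ≈ 276.120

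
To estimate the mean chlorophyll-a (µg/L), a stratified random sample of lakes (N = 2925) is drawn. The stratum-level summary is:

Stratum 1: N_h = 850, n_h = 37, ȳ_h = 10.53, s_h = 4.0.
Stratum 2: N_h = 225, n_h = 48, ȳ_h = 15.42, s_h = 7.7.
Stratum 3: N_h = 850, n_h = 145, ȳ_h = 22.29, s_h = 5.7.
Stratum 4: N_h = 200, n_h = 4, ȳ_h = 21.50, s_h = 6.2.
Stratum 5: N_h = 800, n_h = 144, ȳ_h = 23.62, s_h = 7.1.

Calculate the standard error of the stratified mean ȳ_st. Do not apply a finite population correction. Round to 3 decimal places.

V̂(ȳ_st) = Σ W_h² s_h²/n_h, with W_h = N_h/N and N = 2925:
  stratum 1: (850/2925)²·4.0²/37 = 0.0365178
  stratum 2: (225/2925)²·7.7²/48 = 0.00730893
  stratum 3: (850/2925)²·5.7²/145 = 0.018922
  stratum 4: (200/2925)²·6.2²/4 = 0.0449295
  stratum 5: (800/2925)²·7.1²/144 = 0.0261868
V̂(ȳ_st) = 0.133865
SE(ȳ_st) = √0.133865 = 0.365876

SE(ȳ_st) ≈ 0.366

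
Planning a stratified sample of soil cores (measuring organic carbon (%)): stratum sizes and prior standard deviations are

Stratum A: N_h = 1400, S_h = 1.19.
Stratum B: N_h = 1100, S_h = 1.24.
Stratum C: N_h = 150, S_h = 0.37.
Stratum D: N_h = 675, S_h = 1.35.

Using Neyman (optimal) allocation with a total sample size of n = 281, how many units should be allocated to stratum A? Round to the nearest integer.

117

Neyman allocation: n_h = n · N_h S_h / Σ N_i S_i, with n = 281.
  stratum A: N_h·S_h = 1400·1.19 = 1666.00
  stratum B: N_h·S_h = 1100·1.24 = 1364.00
  stratum C: N_h·S_h = 150·0.37 = 55.50
  stratum D: N_h·S_h = 675·1.35 = 911.25
Σ N_h S_h = 3996.75
n for stratum A = 281·1666.00/3996.75 = 117.132 → 117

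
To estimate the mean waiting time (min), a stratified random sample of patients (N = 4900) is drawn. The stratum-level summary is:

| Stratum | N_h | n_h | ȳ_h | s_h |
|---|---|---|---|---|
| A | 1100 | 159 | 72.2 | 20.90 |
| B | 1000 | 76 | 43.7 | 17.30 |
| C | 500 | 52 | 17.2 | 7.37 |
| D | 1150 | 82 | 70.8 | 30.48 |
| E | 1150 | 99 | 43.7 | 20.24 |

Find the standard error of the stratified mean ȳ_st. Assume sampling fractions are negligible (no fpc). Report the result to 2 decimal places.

V̂(ȳ_st) = Σ W_h² s_h²/n_h, with W_h = N_h/N and N = 4900:
  stratum A: (1100/4900)²·20.90²/159 = 0.138449
  stratum B: (1000/4900)²·17.30²/76 = 0.164016
  stratum C: (500/4900)²·7.37²/52 = 0.0108763
  stratum D: (1150/4900)²·30.48²/82 = 0.62405
  stratum E: (1150/4900)²·20.24²/99 = 0.227924
V̂(ȳ_st) = 1.16531
SE(ȳ_st) = √1.16531 = 1.0795

SE(ȳ_st) ≈ 1.08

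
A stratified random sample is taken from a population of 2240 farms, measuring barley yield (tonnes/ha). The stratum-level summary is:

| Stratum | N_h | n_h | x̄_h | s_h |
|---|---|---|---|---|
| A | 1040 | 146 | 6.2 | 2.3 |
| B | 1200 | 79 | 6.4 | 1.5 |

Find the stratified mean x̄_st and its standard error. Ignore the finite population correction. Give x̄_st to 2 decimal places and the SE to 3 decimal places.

x̄_st ≈ 6.31, SE ≈ 0.126

x̄_st = Σ W_h x̄_h = (1040·6.2 + 1200·6.4)/2240 = 6.30714
V̂(x̄_st) = Σ W_h² s_h²/n_h, with W_h = N_h/N and N = 2240:
  stratum A: (1040/2240)²·2.3²/146 = 0.0078104
  stratum B: (1200/2240)²·1.5²/79 = 0.00817376
V̂(x̄_st) = 0.0159842
SE(x̄_st) = √0.0159842 = 0.126428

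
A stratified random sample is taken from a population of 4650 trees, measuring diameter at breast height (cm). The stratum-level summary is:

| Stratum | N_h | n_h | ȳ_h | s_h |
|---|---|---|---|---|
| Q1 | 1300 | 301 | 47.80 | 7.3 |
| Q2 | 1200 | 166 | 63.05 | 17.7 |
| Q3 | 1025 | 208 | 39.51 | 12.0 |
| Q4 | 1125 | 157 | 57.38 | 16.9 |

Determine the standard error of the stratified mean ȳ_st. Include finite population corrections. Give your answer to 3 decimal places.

SE(ȳ_st) ≈ 0.487

V̂(ȳ_st) = Σ W_h² (1 − n_h/N_h) s_h²/n_h, with W_h = N_h/N and N = 4650:
  stratum Q1: (1300/4650)²·(1 − 301/1300)·7.3²/301 = 0.0106336
  stratum Q2: (1200/4650)²·(1 − 166/1200)·17.7²/166 = 0.108301
  stratum Q3: (1025/4650)²·(1 − 208/1025)·12.0²/208 = 0.0268126
  stratum Q4: (1125/4650)²·(1 − 157/1125)·16.9²/157 = 0.0916211
V̂(ȳ_st) = 0.237369
SE(ȳ_st) = √0.237369 = 0.487205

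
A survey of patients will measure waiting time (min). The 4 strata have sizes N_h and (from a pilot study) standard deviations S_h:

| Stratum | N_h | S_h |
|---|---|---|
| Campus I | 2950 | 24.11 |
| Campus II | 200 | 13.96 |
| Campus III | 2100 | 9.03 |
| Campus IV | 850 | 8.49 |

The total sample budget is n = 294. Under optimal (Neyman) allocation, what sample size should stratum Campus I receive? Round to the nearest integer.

Neyman allocation: n_h = n · N_h S_h / Σ N_i S_i, with n = 294.
  stratum Campus I: N_h·S_h = 2950·24.11 = 71124.50
  stratum Campus II: N_h·S_h = 200·13.96 = 2792.00
  stratum Campus III: N_h·S_h = 2100·9.03 = 18963.00
  stratum Campus IV: N_h·S_h = 850·8.49 = 7216.50
Σ N_h S_h = 100096.00
n for stratum Campus I = 294·71124.50/100096.00 = 208.905 → 209

209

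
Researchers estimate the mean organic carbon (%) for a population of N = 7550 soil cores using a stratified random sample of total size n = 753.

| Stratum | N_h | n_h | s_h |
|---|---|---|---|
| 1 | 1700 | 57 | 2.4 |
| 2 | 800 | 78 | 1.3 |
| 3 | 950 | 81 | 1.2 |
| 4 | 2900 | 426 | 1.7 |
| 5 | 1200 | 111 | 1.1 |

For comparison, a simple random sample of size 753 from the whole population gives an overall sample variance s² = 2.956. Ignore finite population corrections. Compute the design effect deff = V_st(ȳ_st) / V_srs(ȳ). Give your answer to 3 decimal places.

V̂(ȳ_st) = Σ W_h² s_h²/n_h, with W_h = N_h/N and N = 7550:
  stratum 1: (1700/7550)²·2.4²/57 = 0.00512332
  stratum 2: (800/7550)²·1.3²/78 = 0.000243264
  stratum 3: (950/7550)²·1.2²/81 = 0.000281469
  stratum 4: (2900/7550)²·1.7²/426 = 0.0010009
  stratum 5: (1200/7550)²·1.1²/111 = 0.000275379
V_st = 0.00692433
V_srs = s²/n = 2.956/753 = 0.00392563
deff = V_st / V_srs = 0.00692433/0.00392563 = 1.7639

deff ≈ 1.764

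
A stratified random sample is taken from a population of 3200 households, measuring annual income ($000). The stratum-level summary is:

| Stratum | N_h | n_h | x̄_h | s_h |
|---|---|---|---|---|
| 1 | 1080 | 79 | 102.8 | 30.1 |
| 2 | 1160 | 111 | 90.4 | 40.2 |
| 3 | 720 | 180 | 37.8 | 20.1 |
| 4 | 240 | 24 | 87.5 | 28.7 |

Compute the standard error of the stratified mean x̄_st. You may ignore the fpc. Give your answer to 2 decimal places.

SE(x̄_st) ≈ 1.88

V̂(x̄_st) = Σ W_h² s_h²/n_h, with W_h = N_h/N and N = 3200:
  stratum 1: (1080/3200)²·30.1²/79 = 1.30633
  stratum 2: (1160/3200)²·40.2²/111 = 1.91313
  stratum 3: (720/3200)²·20.1²/180 = 0.113628
  stratum 4: (240/3200)²·28.7²/24 = 0.193052
V̂(x̄_st) = 3.52614
SE(x̄_st) = √3.52614 = 1.8778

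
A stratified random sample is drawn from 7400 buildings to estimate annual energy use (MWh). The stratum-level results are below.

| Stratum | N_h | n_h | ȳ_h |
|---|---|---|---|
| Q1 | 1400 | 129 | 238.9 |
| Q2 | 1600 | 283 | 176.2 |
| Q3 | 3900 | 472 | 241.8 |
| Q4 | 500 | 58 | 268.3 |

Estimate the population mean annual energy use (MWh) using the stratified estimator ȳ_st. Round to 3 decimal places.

N = Σ N_h = 7400. Stratum weights W_h = N_h/N.
ȳ_st = (1400·238.9 + 1600·176.2 + 3900·241.8 + 500·268.3) / 7400 = 228.85811

ȳ_st ≈ 228.858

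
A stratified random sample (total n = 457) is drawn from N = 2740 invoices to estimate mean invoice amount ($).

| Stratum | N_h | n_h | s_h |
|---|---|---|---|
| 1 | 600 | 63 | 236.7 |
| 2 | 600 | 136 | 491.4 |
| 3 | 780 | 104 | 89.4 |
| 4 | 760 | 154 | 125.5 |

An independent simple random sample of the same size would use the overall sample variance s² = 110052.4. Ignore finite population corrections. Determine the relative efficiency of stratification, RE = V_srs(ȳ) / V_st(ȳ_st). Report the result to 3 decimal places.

RE ≈ 1.697

V̂(ȳ_st) = Σ W_h² s_h²/n_h, with W_h = N_h/N and N = 2740:
  stratum 1: (600/2740)²·236.7²/63 = 42.6439
  stratum 2: (600/2740)²·491.4²/136 = 85.1398
  stratum 3: (780/2740)²·89.4²/104 = 6.22773
  stratum 4: (760/2740)²·125.5²/154 = 7.86852
V_st = 141.88
V_srs = s²/n = 110052.4/457 = 240.815
Relative efficiency = V_srs / V_st = 240.815/141.88 = 1.6973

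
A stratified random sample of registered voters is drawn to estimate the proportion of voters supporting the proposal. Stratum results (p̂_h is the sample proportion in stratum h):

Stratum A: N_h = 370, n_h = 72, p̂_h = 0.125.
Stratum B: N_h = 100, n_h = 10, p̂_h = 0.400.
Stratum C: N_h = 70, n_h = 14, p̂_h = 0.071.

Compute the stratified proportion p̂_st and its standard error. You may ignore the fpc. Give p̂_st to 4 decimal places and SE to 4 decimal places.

p̂_st ≈ 0.1689, SE ≈ 0.0415

N = 540; stratum weights W_h = N_h/N.
p̂_st = Σ W_h p̂_h = (370·0.125 + 100·0.400 + 70·0.071)/540 = 0.16893
V̂(p̂_st) = Σ W_h² p̂_h(1−p̂_h)/(n_h−1):
  stratum A: (370/540)²·0.125·0.875/71 = 0.000723229
  stratum B: (100/540)²·0.400·0.600/9 = 0.000914495
  stratum C: (70/540)²·0.071·0.929/13 = 8.52588e-05
V̂(p̂_st) = 0.00172298; SE = √V̂ = 0.0415088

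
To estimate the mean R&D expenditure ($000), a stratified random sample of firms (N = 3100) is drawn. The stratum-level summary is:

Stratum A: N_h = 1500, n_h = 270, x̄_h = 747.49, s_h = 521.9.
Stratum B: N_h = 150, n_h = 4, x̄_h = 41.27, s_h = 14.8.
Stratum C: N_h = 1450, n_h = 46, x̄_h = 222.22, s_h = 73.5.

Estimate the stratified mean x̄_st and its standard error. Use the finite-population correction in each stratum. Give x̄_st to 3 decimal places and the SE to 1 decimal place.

x̄_st ≈ 467.627, SE ≈ 14.8

x̄_st = Σ W_h x̄_h = (1500·747.49 + 150·41.27 + 1450·222.22)/3100 = 467.62726
V̂(x̄_st) = Σ W_h² (1 − n_h/N_h) s_h²/n_h, with W_h = N_h/N and N = 3100:
  stratum A: (1500/3100)²·(1 − 270/1500)·521.9²/270 = 193.68
  stratum B: (150/3100)²·(1 − 4/150)·14.8²/4 = 0.124791
  stratum C: (1450/3100)²·(1 − 46/1450)·73.5²/46 = 24.8788
V̂(x̄_st) = 218.683
SE(x̄_st) = √218.683 = 14.7879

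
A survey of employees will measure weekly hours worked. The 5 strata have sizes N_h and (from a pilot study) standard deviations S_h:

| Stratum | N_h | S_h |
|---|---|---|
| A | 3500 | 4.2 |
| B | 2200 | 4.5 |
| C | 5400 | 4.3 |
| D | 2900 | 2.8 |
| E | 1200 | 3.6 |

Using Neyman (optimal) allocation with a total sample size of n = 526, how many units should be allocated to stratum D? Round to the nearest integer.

Neyman allocation: n_h = n · N_h S_h / Σ N_i S_i, with n = 526.
  stratum A: N_h·S_h = 3500·4.2 = 14700.00
  stratum B: N_h·S_h = 2200·4.5 = 9900.00
  stratum C: N_h·S_h = 5400·4.3 = 23220.00
  stratum D: N_h·S_h = 2900·2.8 = 8120.00
  stratum E: N_h·S_h = 1200·3.6 = 4320.00
Σ N_h S_h = 60260.00
n for stratum D = 526·8120.00/60260.00 = 70.878 → 71

71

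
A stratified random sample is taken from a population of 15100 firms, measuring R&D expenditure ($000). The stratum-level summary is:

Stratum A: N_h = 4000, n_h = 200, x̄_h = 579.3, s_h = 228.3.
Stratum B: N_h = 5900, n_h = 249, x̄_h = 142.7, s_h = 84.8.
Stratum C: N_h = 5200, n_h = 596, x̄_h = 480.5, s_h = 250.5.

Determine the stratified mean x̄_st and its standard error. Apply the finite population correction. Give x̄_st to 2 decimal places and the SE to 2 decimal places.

x̄_st ≈ 374.68, SE ≈ 5.71

x̄_st = Σ W_h x̄_h = (4000·579.3 + 5900·142.7 + 5200·480.5)/15100 = 374.68411
V̂(x̄_st) = Σ W_h² (1 − n_h/N_h) s_h²/n_h, with W_h = N_h/N and N = 15100:
  stratum A: (4000/15100)²·(1 − 200/4000)·228.3²/200 = 17.3729
  stratum B: (5900/15100)²·(1 − 249/5900)·84.8²/249 = 4.22295
  stratum C: (5200/15100)²·(1 − 596/5200)·250.5²/596 = 11.0549
V̂(x̄_st) = 32.6507
SE(x̄_st) = √32.6507 = 5.71408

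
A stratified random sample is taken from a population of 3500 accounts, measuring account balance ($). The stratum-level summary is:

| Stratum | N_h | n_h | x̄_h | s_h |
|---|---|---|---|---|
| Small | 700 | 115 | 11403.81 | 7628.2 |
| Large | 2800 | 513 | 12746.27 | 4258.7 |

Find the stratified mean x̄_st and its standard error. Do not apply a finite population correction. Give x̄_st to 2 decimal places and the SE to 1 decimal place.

x̄_st = Σ W_h x̄_h = (700·11403.81 + 2800·12746.27)/3500 = 12477.77800
V̂(x̄_st) = Σ W_h² s_h²/n_h, with W_h = N_h/N and N = 3500:
  stratum Small: (700/3500)²·7628.2²/115 = 20239.8
  stratum Large: (2800/3500)²·4258.7²/513 = 22626.5
V̂(x̄_st) = 42866.3
SE(x̄_st) = √42866.3 = 207.042

x̄_st ≈ 12477.78, SE ≈ 207.0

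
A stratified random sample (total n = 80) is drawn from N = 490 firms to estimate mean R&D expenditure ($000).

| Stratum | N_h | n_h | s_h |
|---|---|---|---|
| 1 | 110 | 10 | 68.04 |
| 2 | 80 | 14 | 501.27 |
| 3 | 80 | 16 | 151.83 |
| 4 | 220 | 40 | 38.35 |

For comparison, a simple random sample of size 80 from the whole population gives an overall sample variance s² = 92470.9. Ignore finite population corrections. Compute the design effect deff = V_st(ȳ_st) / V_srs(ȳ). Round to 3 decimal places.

deff ≈ 0.474

V̂(ȳ_st) = Σ W_h² s_h²/n_h, with W_h = N_h/N and N = 490:
  stratum 1: (110/490)²·68.04²/10 = 23.3304
  stratum 2: (80/490)²·501.27²/14 = 478.413
  stratum 3: (80/490)²·151.83²/16 = 38.4046
  stratum 4: (220/490)²·38.35²/40 = 7.4118
V_st = 547.56
V_srs = s²/n = 92470.9/80 = 1155.89
deff = V_st / V_srs = 547.56/1155.89 = 0.4737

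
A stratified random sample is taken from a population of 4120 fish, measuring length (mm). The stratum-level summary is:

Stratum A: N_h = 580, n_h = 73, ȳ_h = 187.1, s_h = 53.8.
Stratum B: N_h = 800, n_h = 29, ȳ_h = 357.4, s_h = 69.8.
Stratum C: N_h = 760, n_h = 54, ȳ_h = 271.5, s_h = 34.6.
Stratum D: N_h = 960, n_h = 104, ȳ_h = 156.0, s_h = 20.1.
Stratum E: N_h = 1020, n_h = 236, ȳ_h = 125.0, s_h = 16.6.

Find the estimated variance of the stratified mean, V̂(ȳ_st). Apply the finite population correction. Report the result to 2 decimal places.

V̂(ȳ_st) ≈ 7.74

V̂(ȳ_st) = Σ W_h² (1 − n_h/N_h) s_h²/n_h, with W_h = N_h/N and N = 4120:
  stratum A: (580/4120)²·(1 − 73/580)·53.8²/73 = 0.686884
  stratum B: (800/4120)²·(1 − 29/800)·69.8²/29 = 6.10468
  stratum C: (760/4120)²·(1 − 54/760)·34.6²/54 = 0.700781
  stratum D: (960/4120)²·(1 − 104/960)·20.1²/104 = 0.188066
  stratum E: (1020/4120)²·(1 − 236/1020)·16.6²/236 = 0.055008
V̂(ȳ_st) = 7.73542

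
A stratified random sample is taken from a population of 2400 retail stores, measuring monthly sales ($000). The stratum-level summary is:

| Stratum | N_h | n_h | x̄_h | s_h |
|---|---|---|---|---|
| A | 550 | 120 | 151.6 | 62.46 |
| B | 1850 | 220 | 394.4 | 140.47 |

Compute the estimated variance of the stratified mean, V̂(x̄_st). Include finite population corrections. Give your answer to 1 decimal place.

V̂(x̄_st) = Σ W_h² (1 − n_h/N_h) s_h²/n_h, with W_h = N_h/N and N = 2400:
  stratum A: (550/2400)²·(1 − 120/550)·62.46²/120 = 1.33485
  stratum B: (1850/2400)²·(1 − 220/1850)·140.47²/220 = 46.9549
V̂(x̄_st) = 48.2898

V̂(x̄_st) ≈ 48.3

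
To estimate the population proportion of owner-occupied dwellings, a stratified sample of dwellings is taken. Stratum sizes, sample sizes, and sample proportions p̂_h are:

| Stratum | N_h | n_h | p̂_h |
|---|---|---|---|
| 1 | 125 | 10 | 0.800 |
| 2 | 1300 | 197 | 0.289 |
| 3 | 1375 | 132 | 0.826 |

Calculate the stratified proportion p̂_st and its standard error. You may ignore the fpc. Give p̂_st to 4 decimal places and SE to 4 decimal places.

N = 2800; stratum weights W_h = N_h/N.
p̂_st = Σ W_h p̂_h = (125·0.800 + 1300·0.289 + 1375·0.826)/2800 = 0.57552
V̂(p̂_st) = Σ W_h² p̂_h(1−p̂_h)/(n_h−1):
  stratum 1: (125/2800)²·0.800·0.200/9 = 3.54308e-05
  stratum 2: (1300/2800)²·0.289·0.711/196 = 0.000225986
  stratum 3: (1375/2800)²·0.826·0.174/131 = 0.000264574
V̂(p̂_st) = 0.000525991; SE = √V̂ = 0.0229345

p̂_st ≈ 0.5755, SE ≈ 0.0229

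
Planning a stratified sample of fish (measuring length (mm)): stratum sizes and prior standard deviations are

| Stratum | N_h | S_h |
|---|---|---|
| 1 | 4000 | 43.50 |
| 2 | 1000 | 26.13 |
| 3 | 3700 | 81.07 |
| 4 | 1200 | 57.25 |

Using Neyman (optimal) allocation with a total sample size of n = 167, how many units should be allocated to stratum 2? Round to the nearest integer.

Neyman allocation: n_h = n · N_h S_h / Σ N_i S_i, with n = 167.
  stratum 1: N_h·S_h = 4000·43.50 = 174000.00
  stratum 2: N_h·S_h = 1000·26.13 = 26130.00
  stratum 3: N_h·S_h = 3700·81.07 = 299959.00
  stratum 4: N_h·S_h = 1200·57.25 = 68700.00
Σ N_h S_h = 568789.00
n for stratum 2 = 167·26130.00/568789.00 = 7.672 → 8

8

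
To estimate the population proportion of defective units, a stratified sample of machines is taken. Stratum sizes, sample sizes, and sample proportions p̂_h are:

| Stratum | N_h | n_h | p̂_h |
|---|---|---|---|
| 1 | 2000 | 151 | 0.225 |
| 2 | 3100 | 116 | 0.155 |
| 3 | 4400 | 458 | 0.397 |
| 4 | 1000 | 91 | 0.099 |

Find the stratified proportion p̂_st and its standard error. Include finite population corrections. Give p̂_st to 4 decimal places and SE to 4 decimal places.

N = 10500; stratum weights W_h = N_h/N.
p̂_st = Σ W_h p̂_h = (2000·0.225 + 3100·0.155 + 4400·0.397 + 1000·0.099)/10500 = 0.26441
V̂(p̂_st) = Σ W_h² (1 − n_h/N_h) p̂_h(1−p̂_h)/(n_h−1):
  stratum 1: (2000/10500)²·(1 − 151/2000)·0.225·0.775/150 = 3.89925e-05
  stratum 2: (3100/10500)²·(1 − 116/3100)·0.155·0.845/115 = 9.55592e-05
  stratum 3: (4400/10500)²·(1 − 458/4400)·0.397·0.603/457 = 8.24105e-05
  stratum 4: (1000/10500)²·(1 − 91/1000)·0.099·0.901/90 = 8.17152e-06
V̂(p̂_st) = 0.000225134; SE = √V̂ = 0.0150045

p̂_st ≈ 0.2644, SE ≈ 0.0150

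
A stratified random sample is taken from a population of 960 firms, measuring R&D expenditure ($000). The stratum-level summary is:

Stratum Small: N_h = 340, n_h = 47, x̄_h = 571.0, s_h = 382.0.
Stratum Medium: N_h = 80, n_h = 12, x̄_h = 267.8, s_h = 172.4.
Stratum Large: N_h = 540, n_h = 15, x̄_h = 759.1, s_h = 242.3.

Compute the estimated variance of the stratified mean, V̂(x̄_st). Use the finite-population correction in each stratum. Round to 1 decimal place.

V̂(x̄_st) ≈ 1554.2

V̂(x̄_st) = Σ W_h² (1 − n_h/N_h) s_h²/n_h, with W_h = N_h/N and N = 960:
  stratum Small: (340/960)²·(1 − 47/340)·382.0²/47 = 335.608
  stratum Medium: (80/960)²·(1 − 12/80)·172.4²/12 = 14.6201
  stratum Large: (540/960)²·(1 − 15/540)·242.3²/15 = 1204
V̂(x̄_st) = 1554.23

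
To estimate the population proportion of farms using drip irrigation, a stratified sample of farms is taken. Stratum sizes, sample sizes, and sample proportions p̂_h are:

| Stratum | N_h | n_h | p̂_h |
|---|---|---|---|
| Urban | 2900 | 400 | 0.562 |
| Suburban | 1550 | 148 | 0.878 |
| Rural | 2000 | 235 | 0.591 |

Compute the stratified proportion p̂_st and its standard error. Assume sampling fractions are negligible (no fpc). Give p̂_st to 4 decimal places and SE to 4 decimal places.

p̂_st ≈ 0.6469, SE ≈ 0.0163

N = 6450; stratum weights W_h = N_h/N.
p̂_st = Σ W_h p̂_h = (2900·0.562 + 1550·0.878 + 2000·0.591)/6450 = 0.64693
V̂(p̂_st) = Σ W_h² p̂_h(1−p̂_h)/(n_h−1):
  stratum Urban: (2900/6450)²·0.562·0.438/399 = 0.000124714
  stratum Suburban: (1550/6450)²·0.878·0.122/147 = 4.20805e-05
  stratum Rural: (2000/6450)²·0.591·0.409/234 = 9.93197e-05
V̂(p̂_st) = 0.000266114; SE = √V̂ = 0.016313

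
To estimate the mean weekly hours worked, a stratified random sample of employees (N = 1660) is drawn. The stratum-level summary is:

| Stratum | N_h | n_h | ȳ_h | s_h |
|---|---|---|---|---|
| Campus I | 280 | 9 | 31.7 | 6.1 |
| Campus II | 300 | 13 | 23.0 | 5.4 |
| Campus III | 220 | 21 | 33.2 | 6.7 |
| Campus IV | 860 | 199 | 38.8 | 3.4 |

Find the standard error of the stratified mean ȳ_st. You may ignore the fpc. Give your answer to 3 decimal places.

SE(ȳ_st) ≈ 0.494

V̂(ȳ_st) = Σ W_h² s_h²/n_h, with W_h = N_h/N and N = 1660:
  stratum Campus I: (280/1660)²·6.1²/9 = 0.11763
  stratum Campus II: (300/1660)²·5.4²/13 = 0.0732606
  stratum Campus III: (220/1660)²·6.7²/21 = 0.0375456
  stratum Campus IV: (860/1660)²·3.4²/199 = 0.0155914
V̂(ȳ_st) = 0.244027
SE(ȳ_st) = √0.244027 = 0.493991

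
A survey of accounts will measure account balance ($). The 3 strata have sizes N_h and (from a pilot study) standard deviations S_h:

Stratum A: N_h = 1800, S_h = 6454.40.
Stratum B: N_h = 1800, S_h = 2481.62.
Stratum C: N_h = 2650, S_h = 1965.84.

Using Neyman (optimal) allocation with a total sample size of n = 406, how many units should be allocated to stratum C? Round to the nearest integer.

Neyman allocation: n_h = n · N_h S_h / Σ N_i S_i, with n = 406.
  stratum A: N_h·S_h = 1800·6454.40 = 11617920.00
  stratum B: N_h·S_h = 1800·2481.62 = 4466916.00
  stratum C: N_h·S_h = 2650·1965.84 = 5209476.00
Σ N_h S_h = 21294312.00
n for stratum C = 406·5209476.00/21294312.00 = 99.325 → 99

99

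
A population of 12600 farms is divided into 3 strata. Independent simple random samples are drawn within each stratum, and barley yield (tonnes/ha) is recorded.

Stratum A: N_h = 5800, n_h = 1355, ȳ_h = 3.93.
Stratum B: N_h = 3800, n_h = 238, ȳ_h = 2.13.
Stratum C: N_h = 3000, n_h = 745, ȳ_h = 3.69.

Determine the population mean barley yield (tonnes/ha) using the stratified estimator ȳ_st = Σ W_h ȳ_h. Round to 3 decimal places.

N = Σ N_h = 12600. Stratum weights W_h = N_h/N.
ȳ_st = (5800·3.93 + 3800·2.13 + 3000·3.69) / 12600 = 3.33000

ȳ_st ≈ 3.330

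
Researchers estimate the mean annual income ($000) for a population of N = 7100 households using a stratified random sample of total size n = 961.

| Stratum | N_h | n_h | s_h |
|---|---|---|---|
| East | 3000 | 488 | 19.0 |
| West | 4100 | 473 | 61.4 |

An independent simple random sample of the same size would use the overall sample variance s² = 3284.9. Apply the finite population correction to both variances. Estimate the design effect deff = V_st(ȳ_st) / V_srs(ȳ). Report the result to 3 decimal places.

deff ≈ 0.833

V̂(ȳ_st) = Σ W_h² (1 − n_h/N_h) s_h²/n_h, with W_h = N_h/N and N = 7100:
  stratum East: (3000/7100)²·(1 − 488/3000)·19.0²/488 = 0.110589
  stratum West: (4100/7100)²·(1 − 473/4100)·61.4²/473 = 2.3512
V_st = 2.46179
V_srs = (1 − 961/7100)·3284.9/961 = 2.95555
deff = V_st / V_srs = 2.46179/2.95555 = 0.8329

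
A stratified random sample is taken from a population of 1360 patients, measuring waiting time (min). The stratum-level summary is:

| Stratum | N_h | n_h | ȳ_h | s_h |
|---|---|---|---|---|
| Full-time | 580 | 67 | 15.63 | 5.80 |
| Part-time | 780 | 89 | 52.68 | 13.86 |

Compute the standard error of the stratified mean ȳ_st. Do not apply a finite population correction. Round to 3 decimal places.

SE(ȳ_st) ≈ 0.895

V̂(ȳ_st) = Σ W_h² s_h²/n_h, with W_h = N_h/N and N = 1360:
  stratum Full-time: (580/1360)²·5.80²/67 = 0.0913186
  stratum Part-time: (780/1360)²·13.86²/89 = 0.709983
V̂(ȳ_st) = 0.801301
SE(ȳ_st) = √0.801301 = 0.895154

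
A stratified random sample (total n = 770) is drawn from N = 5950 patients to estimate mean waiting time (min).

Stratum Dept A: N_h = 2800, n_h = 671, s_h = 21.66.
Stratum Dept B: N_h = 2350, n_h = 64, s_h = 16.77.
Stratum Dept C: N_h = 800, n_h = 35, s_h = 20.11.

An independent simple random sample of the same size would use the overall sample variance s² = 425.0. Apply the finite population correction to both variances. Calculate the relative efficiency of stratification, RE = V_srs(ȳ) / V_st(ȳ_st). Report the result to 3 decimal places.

RE ≈ 0.488

V̂(ȳ_st) = Σ W_h² (1 − n_h/N_h) s_h²/n_h, with W_h = N_h/N and N = 5950:
  stratum Dept A: (2800/5950)²·(1 − 671/2800)·21.66²/671 = 0.117732
  stratum Dept B: (2350/5950)²·(1 − 64/2350)·16.77²/64 = 0.666801
  stratum Dept C: (800/5950)²·(1 − 35/800)·20.11²/35 = 0.199744
V_st = 0.984277
V_srs = (1 − 770/5950)·425.0/770 = 0.480519
Relative efficiency = V_srs / V_st = 0.480519/0.984277 = 0.4882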